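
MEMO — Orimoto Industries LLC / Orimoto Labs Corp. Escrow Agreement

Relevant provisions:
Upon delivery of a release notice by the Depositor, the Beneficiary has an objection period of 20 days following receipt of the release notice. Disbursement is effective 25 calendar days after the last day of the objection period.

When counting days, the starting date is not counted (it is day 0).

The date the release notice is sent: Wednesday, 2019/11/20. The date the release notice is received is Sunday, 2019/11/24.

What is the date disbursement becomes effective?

Adding 20 calendar days to 2019/11/24 gives 2019/12/14, which is the last day of the objection period.
Adding 25 calendar days to 2019/12/14 gives 2020/01/08, which is the date disbursement becomes effective.

2020/01/08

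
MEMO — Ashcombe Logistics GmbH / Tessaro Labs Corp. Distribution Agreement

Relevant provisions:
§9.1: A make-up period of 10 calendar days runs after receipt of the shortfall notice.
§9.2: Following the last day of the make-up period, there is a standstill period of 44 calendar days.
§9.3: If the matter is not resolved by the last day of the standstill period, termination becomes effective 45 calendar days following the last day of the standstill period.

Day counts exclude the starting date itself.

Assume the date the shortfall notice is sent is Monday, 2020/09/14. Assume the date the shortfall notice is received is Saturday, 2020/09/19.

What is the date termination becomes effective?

The last day of the make-up period: 10 calendar days after 2020/09/19 is 2020/09/29.
The last day of the standstill period: 44 calendar days after 2020/09/29 is 2020/11/12.
Adding 45 calendar days to 2020/11/12 gives 2020/12/27, which is the date termination becomes effective.

2020/12/27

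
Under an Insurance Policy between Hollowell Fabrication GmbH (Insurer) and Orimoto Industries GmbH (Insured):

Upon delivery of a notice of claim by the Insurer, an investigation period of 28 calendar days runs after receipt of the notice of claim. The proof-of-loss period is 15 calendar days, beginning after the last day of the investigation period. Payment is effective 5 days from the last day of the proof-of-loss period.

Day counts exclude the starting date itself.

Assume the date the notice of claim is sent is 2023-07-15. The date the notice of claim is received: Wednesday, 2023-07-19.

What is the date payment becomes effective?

2023-09-05

Adding 28 calendar days to 2023-07-19 gives 2023-08-16, which is the last day of the investigation period.
Adding 15 calendar days to 2023-08-16 gives 2023-08-31, which is the last day of the proof-of-loss period.
The date payment becomes effective: 2023-08-31 + 5 days = 2023-09-05.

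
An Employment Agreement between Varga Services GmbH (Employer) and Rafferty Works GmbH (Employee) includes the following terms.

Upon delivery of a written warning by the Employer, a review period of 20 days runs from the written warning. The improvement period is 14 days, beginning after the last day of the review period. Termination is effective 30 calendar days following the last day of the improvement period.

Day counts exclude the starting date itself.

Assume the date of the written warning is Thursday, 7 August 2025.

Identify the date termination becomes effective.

10 October 2025

Adding 20 calendar days to 7 August 2025 gives 27 August 2025, which is the last day of the review period.
The last day of the improvement period: 27 August 2025 + 14 days = 10 September 2025.
Adding 30 calendar days to 10 September 2025 gives 10 October 2025, which is the date termination becomes effective.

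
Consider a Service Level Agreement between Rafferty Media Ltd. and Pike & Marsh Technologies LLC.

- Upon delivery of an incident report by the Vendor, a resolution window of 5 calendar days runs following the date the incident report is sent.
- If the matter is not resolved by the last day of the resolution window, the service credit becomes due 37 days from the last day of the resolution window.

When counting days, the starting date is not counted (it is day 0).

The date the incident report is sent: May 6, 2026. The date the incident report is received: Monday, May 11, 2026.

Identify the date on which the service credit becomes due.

The last day of the resolution window: May 6, 2026 + 5 days = May 11, 2026.
Adding 37 calendar days to May 11, 2026 gives Jun 17, 2026, which is the date on which the service credit becomes due.

Jun 17, 2026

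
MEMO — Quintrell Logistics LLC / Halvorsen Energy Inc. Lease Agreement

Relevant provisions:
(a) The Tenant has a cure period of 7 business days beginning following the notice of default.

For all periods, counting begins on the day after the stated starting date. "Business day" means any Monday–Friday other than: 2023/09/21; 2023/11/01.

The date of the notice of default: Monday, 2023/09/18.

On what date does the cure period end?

From Monday, 2023/09/18, 7 business days (Sep 19, Sep 20, Sep 22, Sep 25, Sep 26, Sep 27, Sep 28, skipping weekends and the listed holiday on Sep 21) brings us to Thursday, 2023/09/28, which is the last day of the cure period.

2023/09/28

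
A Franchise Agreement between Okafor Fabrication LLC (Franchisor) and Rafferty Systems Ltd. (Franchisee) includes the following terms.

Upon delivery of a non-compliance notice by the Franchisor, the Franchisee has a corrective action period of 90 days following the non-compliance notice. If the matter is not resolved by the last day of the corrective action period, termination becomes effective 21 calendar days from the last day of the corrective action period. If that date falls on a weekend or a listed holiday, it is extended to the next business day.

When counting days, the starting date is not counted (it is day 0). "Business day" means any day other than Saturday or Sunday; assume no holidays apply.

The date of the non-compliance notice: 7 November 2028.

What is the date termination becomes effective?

26 February 2029

The last day of the corrective action period: 7 November 2028 + 90 days = 5 February 2029.
The date termination becomes effective: 5 February 2029 + 21 days = 26 February 2029. 26 February 2029 is a Monday, so no roll-forward applies.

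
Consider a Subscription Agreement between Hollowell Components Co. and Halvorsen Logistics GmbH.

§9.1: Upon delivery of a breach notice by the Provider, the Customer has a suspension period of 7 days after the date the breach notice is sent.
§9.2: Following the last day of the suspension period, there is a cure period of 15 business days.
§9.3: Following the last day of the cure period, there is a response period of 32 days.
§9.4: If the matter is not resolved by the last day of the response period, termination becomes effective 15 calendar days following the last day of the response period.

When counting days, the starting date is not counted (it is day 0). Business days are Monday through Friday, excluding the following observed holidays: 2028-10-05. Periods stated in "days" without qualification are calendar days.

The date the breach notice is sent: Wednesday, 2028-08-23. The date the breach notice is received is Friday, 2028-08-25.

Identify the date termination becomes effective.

The last day of the suspension period: 7 calendar days after 2028-08-23 is 2028-08-30.
From Wednesday, 2028-08-30, 15 business days (Aug 31, Sep 1, Sep 4, Sep 5, …, Sep 18, Sep 19, Sep 20, skipping weekends) brings us to Wednesday, 2028-09-20, which is the last day of the cure period.
The last day of the response period: 2028-09-20 + 32 days = 2028-10-22.
Adding 15 calendar days to 2028-10-22 gives 2028-11-06, which is the date termination becomes effective.

2028-11-06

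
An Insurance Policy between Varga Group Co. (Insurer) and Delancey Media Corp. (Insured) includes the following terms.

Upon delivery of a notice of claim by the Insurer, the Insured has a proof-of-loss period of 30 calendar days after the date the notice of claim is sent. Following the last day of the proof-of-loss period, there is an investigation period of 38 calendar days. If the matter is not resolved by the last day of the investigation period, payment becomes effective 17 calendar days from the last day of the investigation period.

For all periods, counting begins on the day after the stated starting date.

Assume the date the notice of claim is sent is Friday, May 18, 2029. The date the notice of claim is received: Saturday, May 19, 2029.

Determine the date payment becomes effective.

Adding 30 calendar days to May 18, 2029 gives Jun 17, 2029, which is the last day of the proof-of-loss period.
Adding 38 calendar days to Jun 17, 2029 gives Jul 25, 2029, which is the last day of the investigation period.
The date payment becomes effective: 17 calendar days after Jul 25, 2029 is Aug 11, 2029.

Aug 11, 2029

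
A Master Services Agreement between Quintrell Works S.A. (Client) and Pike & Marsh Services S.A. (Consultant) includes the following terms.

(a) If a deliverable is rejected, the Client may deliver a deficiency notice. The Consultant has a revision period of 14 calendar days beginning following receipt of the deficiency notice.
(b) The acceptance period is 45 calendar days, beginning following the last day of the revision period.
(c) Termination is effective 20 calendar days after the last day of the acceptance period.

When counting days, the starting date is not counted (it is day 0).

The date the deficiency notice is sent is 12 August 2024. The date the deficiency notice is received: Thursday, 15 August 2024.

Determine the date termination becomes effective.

Adding 14 calendar days to 15 August 2024 gives 29 August 2024, which is the last day of the revision period.
Adding 45 calendar days to 29 August 2024 gives 13 October 2024, which is the last day of the acceptance period.
The date termination becomes effective: 20 calendar days after 13 October 2024 is 2 November 2024.

2 November 2024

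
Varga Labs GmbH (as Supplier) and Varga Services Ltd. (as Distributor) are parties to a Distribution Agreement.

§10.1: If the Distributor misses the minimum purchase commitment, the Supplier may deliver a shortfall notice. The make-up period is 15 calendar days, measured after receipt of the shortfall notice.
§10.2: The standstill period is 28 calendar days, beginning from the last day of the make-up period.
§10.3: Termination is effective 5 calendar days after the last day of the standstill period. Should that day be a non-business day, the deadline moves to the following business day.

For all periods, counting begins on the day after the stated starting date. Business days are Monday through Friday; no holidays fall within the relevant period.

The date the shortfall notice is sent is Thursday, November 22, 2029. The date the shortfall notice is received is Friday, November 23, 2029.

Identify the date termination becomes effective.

January 10, 2030

Adding 15 calendar days to November 23, 2029 gives December 8, 2029, which is the last day of the make-up period.
Adding 28 calendar days to December 8, 2029 gives January 5, 2030, which is the last day of the standstill period.
The date termination becomes effective: January 5, 2030 + 5 days = January 10, 2030. January 10, 2030 is a Thursday, so no roll-forward applies.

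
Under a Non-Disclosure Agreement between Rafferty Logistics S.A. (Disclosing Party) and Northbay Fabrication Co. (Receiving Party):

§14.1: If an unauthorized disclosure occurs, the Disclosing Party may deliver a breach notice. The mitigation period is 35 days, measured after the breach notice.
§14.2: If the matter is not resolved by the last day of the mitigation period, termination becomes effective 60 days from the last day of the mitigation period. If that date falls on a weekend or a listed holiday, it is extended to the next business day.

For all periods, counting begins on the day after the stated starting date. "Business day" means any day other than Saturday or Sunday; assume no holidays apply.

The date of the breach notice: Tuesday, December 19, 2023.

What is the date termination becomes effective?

The last day of the mitigation period: December 19, 2023 + 35 days = January 23, 2024.
The date termination becomes effective: 60 calendar days after January 23, 2024 is March 23, 2024. That falls on a Saturday, so it rolls to the next business day, Monday, March 25, 2024.

March 25, 2024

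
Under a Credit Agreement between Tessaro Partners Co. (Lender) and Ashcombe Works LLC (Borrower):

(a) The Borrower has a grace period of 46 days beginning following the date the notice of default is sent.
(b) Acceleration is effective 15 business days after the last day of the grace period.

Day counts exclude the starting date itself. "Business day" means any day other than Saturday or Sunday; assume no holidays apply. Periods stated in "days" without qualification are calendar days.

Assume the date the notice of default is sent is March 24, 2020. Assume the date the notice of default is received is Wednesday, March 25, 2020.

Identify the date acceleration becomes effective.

May 29, 2020

The last day of the grace period: 46 calendar days after March 24, 2020 is May 9, 2020.
The date acceleration becomes effective: counting 15 business days from Saturday, May 9, 2020 (May 11, May 12, May 13, May 14, …, May 27, May 28, May 29, skipping weekends) reaches Friday, May 29, 2020.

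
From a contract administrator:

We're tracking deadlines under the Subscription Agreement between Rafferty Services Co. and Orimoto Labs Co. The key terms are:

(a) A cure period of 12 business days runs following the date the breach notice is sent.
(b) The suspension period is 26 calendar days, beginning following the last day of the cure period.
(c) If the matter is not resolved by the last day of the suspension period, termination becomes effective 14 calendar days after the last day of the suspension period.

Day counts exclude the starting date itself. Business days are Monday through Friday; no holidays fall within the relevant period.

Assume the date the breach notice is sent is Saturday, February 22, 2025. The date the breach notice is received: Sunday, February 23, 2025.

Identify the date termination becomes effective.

April 20, 2025

The last day of the cure period: 12 business days after Saturday, February 22, 2025, skipping weekends — Feb 24, Feb 25, Feb 26, Feb 27, …, Mar 7, Mar 10, Mar 11 — lands on Tuesday, March 11, 2025.
The last day of the suspension period: March 11, 2025 + 26 days = April 6, 2025.
The date termination becomes effective: April 6, 2025 + 14 days = April 20, 2025.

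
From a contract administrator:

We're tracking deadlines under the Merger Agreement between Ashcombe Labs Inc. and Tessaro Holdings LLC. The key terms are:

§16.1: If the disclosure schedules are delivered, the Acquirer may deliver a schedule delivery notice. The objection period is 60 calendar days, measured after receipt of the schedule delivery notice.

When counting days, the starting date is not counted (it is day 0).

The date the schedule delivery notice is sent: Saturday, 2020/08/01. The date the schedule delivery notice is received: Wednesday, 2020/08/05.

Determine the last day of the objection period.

Adding 60 calendar days to 2020/08/05 gives 2020/10/04, which is the last day of the objection period.

2020/10/04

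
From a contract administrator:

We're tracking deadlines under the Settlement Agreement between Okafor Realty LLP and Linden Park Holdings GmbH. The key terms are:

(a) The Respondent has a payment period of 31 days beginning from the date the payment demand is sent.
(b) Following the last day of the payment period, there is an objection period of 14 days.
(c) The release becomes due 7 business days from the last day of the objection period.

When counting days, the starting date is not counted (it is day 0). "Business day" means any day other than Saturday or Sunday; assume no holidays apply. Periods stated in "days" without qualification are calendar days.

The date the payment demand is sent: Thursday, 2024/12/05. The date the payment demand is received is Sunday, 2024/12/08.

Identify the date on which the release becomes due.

2025/01/28

The last day of the payment period: 31 calendar days after 2024/12/05 is 2025/01/05.
The last day of the objection period: 2025/01/05 + 14 days = 2025/01/19.
The date on which the release becomes due: counting 7 business days from Sunday, 2025/01/19 (Jan 20, Jan 21, Jan 22, Jan 23, Jan 24, Jan 27, Jan 28, skipping weekends) reaches Tuesday, 2025/01/28.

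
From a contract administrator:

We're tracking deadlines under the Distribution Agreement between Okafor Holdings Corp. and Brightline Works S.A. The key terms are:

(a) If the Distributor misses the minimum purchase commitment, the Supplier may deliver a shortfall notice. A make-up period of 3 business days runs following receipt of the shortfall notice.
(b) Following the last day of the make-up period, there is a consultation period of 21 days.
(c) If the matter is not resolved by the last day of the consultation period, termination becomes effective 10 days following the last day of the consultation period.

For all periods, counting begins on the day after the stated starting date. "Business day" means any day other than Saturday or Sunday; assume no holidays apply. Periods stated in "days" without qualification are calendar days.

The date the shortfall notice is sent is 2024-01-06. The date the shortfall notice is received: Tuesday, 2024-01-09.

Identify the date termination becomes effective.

2024-02-12

The last day of the make-up period: 3 business days after Tuesday, 2024-01-09, skipping weekends — Jan 10, Jan 11, Jan 12 — lands on Friday, 2024-01-12.
Adding 21 calendar days to 2024-01-12 gives 2024-02-02, which is the last day of the consultation period.
The date termination becomes effective: 10 calendar days after 2024-02-02 is 2024-02-12.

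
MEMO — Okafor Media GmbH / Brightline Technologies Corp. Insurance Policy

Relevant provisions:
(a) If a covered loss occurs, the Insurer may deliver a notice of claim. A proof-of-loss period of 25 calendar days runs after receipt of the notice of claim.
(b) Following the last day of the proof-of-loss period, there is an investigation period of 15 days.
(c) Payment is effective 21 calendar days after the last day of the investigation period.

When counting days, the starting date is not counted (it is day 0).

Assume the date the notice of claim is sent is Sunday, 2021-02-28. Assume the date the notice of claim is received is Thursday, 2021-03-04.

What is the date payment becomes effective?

The last day of the proof-of-loss period: 2021-03-04 + 25 days = 2021-03-29.
The last day of the investigation period: 2021-03-29 + 15 days = 2021-04-13.
The date payment becomes effective: 21 calendar days after 2021-04-13 is 2021-05-04.

2021-05-04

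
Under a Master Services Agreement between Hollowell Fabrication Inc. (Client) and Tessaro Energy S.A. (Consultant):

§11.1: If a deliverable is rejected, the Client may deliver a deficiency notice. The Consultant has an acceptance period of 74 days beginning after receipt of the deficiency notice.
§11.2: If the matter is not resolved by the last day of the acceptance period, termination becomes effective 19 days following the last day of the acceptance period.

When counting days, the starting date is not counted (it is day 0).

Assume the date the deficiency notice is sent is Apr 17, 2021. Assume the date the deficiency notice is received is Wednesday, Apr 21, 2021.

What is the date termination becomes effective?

The last day of the acceptance period: 74 calendar days after Apr 21, 2021 is Jul 4, 2021.
The date termination becomes effective: 19 calendar days after Jul 4, 2021 is Jul 23, 2021.

Jul 23, 2021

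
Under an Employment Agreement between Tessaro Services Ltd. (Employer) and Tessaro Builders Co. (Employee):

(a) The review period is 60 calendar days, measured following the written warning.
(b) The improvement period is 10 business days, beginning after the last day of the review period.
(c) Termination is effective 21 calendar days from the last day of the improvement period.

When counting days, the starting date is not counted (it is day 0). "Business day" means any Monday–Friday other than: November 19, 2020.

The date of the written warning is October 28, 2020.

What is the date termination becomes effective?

The last day of the review period: 60 calendar days after October 28, 2020 is December 27, 2020.
The last day of the improvement period: counting 10 business days from Sunday, December 27, 2020 (Dec 28, Dec 29, Dec 30, Dec 31, Jan 1, Jan 4, Jan 5, Jan 6, Jan 7, Jan 8, skipping weekends) reaches Friday, January 8, 2021.
The date termination becomes effective: 21 calendar days after January 8, 2021 is January 29, 2021.

January 29, 2021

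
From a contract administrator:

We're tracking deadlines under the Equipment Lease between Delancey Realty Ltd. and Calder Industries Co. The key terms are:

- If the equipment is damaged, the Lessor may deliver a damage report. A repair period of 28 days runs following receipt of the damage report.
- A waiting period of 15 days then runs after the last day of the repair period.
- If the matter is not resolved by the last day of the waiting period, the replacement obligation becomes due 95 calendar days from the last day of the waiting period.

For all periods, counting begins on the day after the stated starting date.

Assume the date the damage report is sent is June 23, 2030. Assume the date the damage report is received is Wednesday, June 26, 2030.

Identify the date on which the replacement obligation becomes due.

Adding 28 calendar days to June 26, 2030 gives July 24, 2030, which is the last day of the repair period.
Adding 15 calendar days to July 24, 2030 gives August 8, 2030, which is the last day of the waiting period.
The date on which the replacement obligation becomes due: 95 calendar days after August 8, 2030 is November 11, 2030.

November 11, 2030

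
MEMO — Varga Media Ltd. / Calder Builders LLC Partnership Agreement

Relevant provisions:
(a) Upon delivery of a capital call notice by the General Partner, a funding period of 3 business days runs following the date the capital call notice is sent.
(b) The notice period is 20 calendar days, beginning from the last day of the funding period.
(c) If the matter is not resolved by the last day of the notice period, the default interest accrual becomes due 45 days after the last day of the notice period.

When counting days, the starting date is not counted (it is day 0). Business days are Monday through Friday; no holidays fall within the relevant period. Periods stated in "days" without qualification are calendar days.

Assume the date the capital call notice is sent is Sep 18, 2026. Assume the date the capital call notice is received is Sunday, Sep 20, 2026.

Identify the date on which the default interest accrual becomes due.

Nov 27, 2026

The last day of the funding period: 3 business days after Friday, Sep 18, 2026, skipping weekends — Sep 21, Sep 22, Sep 23 — lands on Wednesday, Sep 23, 2026.
The last day of the notice period: 20 calendar days after Sep 23, 2026 is Oct 13, 2026.
The date on which the default interest accrual becomes due: Oct 13, 2026 + 45 days = Nov 27, 2026.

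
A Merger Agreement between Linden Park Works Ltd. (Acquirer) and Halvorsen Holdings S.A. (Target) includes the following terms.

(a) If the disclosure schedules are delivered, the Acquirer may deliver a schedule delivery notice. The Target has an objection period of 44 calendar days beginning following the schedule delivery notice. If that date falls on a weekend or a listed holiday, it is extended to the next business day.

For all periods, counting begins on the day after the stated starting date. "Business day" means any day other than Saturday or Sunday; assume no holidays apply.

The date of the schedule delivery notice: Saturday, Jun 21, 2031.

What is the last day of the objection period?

The last day of the objection period: Jun 21, 2031 + 44 days = Aug 4, 2031. Aug 4, 2031 is a Monday, so no roll-forward applies.

Aug 4, 2031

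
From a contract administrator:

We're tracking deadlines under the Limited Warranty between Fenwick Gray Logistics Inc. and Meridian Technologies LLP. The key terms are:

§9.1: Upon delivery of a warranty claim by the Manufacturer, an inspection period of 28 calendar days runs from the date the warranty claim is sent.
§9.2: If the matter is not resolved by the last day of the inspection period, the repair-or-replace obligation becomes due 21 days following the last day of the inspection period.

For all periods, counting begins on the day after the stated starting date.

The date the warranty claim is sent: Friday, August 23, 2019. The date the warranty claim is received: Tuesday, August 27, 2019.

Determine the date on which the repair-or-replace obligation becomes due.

The last day of the inspection period: August 23, 2019 + 28 days = September 20, 2019.
The date on which the repair-or-replace obligation becomes due: 21 calendar days after September 20, 2019 is October 11, 2019.

October 11, 2019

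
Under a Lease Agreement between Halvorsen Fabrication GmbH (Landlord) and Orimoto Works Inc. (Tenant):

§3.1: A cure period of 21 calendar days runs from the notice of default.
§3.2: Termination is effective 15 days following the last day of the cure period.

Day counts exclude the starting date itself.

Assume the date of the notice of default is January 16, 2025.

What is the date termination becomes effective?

The last day of the cure period: 21 calendar days after January 16, 2025 is February 6, 2025.
Adding 15 calendar days to February 6, 2025 gives February 21, 2025, which is the date termination becomes effective.

February 21, 2025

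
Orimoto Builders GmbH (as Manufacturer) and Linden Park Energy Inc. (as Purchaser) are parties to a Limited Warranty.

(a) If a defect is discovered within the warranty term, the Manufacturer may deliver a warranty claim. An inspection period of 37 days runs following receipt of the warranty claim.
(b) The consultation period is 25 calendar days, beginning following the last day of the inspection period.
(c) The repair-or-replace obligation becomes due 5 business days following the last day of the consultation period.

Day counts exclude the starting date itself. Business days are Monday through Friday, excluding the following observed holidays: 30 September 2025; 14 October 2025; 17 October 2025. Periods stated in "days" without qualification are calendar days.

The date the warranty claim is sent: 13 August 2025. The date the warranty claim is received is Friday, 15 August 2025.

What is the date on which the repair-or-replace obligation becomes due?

Adding 37 calendar days to 15 August 2025 gives 21 September 2025, which is the last day of the inspection period.
The last day of the consultation period: 25 calendar days after 21 September 2025 is 16 October 2025.
The date on which the repair-or-replace obligation becomes due: 5 business days after Thursday, 16 October 2025, skipping weekends and the listed holiday on Oct 17 — Oct 20, Oct 21, Oct 22, Oct 23, Oct 24 — lands on Friday, 24 October 2025.

24 October 2025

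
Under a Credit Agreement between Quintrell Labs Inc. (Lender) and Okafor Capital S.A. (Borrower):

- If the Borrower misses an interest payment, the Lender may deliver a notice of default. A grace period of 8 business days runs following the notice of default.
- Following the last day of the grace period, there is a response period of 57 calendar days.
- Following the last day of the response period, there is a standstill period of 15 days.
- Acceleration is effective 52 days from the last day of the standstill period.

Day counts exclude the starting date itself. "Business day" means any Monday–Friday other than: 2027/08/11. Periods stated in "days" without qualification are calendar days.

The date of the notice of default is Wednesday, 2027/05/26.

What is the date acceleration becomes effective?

The last day of the grace period: counting 8 business days from Wednesday, 2027/05/26 (May 27, May 28, May 31, Jun 1, Jun 2, Jun 3, Jun 4, Jun 7, skipping weekends) reaches Monday, 2027/06/07.
The last day of the response period: 2027/06/07 + 57 days = 2027/08/03.
Adding 15 calendar days to 2027/08/03 gives 2027/08/18, which is the last day of the standstill period.
The date acceleration becomes effective: 52 calendar days after 2027/08/18 is 2027/10/09.

2027/10/09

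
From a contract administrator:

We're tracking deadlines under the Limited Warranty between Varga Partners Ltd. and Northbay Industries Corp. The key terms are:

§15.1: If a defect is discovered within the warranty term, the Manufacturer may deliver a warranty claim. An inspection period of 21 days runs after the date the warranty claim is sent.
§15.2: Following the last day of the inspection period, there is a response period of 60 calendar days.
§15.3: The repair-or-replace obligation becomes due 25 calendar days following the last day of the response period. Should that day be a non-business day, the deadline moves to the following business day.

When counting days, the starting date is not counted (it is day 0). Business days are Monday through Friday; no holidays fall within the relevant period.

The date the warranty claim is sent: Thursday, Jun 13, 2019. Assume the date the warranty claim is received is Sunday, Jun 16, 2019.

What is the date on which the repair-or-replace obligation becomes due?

The last day of the inspection period: 21 calendar days after Jun 13, 2019 is Jul 4, 2019.
The last day of the response period: Jul 4, 2019 + 60 days = Sep 2, 2019.
The date on which the repair-or-replace obligation becomes due: Sep 2, 2019 + 25 days = Sep 27, 2019. Sep 27, 2019 is a Friday, so no roll-forward applies.

Sep 27, 2019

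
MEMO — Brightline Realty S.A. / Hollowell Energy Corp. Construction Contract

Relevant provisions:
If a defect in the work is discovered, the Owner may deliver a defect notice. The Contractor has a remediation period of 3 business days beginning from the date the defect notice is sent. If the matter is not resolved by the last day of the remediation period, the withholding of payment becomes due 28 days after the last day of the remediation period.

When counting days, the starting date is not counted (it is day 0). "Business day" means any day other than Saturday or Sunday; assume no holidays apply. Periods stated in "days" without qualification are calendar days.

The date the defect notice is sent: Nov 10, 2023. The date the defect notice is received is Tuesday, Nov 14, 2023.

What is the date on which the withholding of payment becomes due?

Dec 13, 2023

The last day of the remediation period: counting 3 business days from Friday, Nov 10, 2023 (Nov 13, Nov 14, Nov 15, skipping weekends) reaches Wednesday, Nov 15, 2023.
Adding 28 calendar days to Nov 15, 2023 gives Dec 13, 2023, which is the date on which the withholding of payment becomes due.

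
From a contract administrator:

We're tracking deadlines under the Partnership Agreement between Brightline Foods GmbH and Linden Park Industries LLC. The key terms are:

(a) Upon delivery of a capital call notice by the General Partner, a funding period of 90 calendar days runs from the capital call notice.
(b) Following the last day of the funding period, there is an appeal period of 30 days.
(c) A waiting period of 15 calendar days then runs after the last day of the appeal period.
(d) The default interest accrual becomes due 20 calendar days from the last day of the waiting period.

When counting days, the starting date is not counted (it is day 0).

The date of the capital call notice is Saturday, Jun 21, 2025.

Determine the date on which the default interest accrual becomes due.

Nov 23, 2025

The last day of the funding period: Jun 21, 2025 + 90 days = Sep 19, 2025.
The last day of the appeal period: 30 calendar days after Sep 19, 2025 is Oct 19, 2025.
The last day of the waiting period: 15 calendar days after Oct 19, 2025 is Nov 3, 2025.
The date on which the default interest accrual becomes due: Nov 3, 2025 + 20 days = Nov 23, 2025.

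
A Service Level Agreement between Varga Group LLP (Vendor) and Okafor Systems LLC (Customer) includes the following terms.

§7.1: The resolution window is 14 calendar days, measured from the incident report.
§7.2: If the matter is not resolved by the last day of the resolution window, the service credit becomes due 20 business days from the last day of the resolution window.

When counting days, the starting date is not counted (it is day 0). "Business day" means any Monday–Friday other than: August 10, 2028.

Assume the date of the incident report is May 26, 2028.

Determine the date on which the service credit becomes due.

The last day of the resolution window: 14 calendar days after May 26, 2028 is June 9, 2028.
From Friday, June 9, 2028, 20 business days (Jun 12, Jun 13, Jun 14, Jun 15, …, Jul 5, Jul 6, Jul 7, skipping weekends) brings us to Friday, July 7, 2028, which is the date on which the service credit becomes due.

July 7, 2028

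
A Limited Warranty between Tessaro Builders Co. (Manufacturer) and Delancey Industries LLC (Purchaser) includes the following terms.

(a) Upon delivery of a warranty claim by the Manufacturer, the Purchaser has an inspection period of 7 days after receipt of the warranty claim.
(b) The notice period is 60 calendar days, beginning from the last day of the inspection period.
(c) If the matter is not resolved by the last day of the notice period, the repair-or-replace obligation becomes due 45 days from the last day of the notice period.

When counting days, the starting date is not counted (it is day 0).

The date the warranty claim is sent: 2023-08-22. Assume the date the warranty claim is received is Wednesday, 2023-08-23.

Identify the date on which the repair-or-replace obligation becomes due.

The last day of the inspection period: 7 calendar days after 2023-08-23 is 2023-08-30.
The last day of the notice period: 60 calendar days after 2023-08-30 is 2023-10-29.
The date on which the repair-or-replace obligation becomes due: 2023-10-29 + 45 days = 2023-12-13.

2023-12-13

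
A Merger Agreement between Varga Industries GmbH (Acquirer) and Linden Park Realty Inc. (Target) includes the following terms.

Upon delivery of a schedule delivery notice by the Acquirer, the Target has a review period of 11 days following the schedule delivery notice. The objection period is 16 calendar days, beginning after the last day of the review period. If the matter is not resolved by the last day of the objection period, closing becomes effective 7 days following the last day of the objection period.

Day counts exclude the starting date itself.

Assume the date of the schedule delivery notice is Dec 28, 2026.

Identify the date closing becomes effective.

The last day of the review period: Dec 28, 2026 + 11 days = Jan 8, 2027.
Adding 16 calendar days to Jan 8, 2027 gives Jan 24, 2027, which is the last day of the objection period.
The date closing becomes effective: Jan 24, 2027 + 7 days = Jan 31, 2027.

Jan 31, 2027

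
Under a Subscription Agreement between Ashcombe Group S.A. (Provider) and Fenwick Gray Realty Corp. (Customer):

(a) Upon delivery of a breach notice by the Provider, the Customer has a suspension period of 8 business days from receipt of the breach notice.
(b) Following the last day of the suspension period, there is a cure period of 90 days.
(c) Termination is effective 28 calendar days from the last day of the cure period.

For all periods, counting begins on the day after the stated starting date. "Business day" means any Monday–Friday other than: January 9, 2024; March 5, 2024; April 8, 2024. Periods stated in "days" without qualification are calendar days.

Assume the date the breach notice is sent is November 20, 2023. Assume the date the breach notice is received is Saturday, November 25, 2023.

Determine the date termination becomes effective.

From Saturday, November 25, 2023, 8 business days (Nov 27, Nov 28, Nov 29, Nov 30, Dec 1, Dec 4, Dec 5, Dec 6, skipping weekends) brings us to Wednesday, December 6, 2023, which is the last day of the suspension period.
The last day of the cure period: December 6, 2023 + 90 days = March 5, 2024.
Adding 28 calendar days to March 5, 2024 gives April 2, 2024, which is the date termination becomes effective.

April 2, 2024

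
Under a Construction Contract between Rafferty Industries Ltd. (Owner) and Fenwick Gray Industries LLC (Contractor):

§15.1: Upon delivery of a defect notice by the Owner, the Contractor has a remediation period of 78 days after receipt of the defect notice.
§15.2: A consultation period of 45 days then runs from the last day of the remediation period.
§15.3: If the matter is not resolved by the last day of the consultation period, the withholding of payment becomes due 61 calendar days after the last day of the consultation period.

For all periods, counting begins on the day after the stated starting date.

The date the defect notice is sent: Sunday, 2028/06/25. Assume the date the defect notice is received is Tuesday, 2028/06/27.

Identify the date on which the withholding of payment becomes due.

The last day of the remediation period: 2028/06/27 + 78 days = 2028/09/13.
The last day of the consultation period: 2028/09/13 + 45 days = 2028/10/28.
The date on which the withholding of payment becomes due: 61 calendar days after 2028/10/28 is 2028/12/28.

2028/12/28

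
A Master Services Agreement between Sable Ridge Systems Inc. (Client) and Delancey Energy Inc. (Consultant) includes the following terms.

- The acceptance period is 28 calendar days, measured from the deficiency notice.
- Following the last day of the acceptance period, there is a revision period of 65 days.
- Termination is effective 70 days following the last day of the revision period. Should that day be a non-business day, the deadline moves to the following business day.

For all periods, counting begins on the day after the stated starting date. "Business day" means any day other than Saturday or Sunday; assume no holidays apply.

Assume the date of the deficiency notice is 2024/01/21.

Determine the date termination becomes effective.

Adding 28 calendar days to 2024/01/21 gives 2024/02/18, which is the last day of the acceptance period.
Adding 65 calendar days to 2024/02/18 gives 2024/04/23, which is the last day of the revision period.
The date termination becomes effective: 2024/04/23 + 70 days = 2024/07/02. 2024/07/02 is a Tuesday, so no roll-forward applies.

2024/07/02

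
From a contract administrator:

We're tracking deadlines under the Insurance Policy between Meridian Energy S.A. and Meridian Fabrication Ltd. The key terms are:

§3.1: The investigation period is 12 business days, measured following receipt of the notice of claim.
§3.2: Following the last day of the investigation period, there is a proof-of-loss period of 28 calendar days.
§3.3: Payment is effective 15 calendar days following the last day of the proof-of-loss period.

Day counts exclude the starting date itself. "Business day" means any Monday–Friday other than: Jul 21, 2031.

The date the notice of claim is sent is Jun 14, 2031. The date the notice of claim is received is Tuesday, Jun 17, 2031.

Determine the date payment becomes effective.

Aug 15, 2031

The last day of the investigation period: 12 business days after Tuesday, Jun 17, 2031, skipping weekends — Jun 18, Jun 19, Jun 20, Jun 23, …, Jul 1, Jul 2, Jul 3 — lands on Thursday, Jul 3, 2031.
Adding 28 calendar days to Jul 3, 2031 gives Jul 31, 2031, which is the last day of the proof-of-loss period.
Adding 15 calendar days to Jul 31, 2031 gives Aug 15, 2031, which is the date payment becomes effective.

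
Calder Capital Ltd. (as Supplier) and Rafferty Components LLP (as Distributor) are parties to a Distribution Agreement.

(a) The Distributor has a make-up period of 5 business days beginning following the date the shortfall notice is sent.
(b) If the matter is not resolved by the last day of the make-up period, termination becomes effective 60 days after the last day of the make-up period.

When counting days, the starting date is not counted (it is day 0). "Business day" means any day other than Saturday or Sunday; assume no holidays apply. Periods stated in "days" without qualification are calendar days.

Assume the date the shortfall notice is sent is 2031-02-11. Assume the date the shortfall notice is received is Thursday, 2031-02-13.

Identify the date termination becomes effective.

2031-04-19

From Tuesday, 2031-02-11, 5 business days (Feb 12, Feb 13, Feb 14, Feb 17, Feb 18, skipping weekends) brings us to Tuesday, 2031-02-18, which is the last day of the make-up period.
Adding 60 calendar days to 2031-02-18 gives 2031-04-19, which is the date termination becomes effective.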